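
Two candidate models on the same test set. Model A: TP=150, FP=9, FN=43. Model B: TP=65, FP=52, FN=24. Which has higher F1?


Model A: P=150/159=0.9434, R=150/193=0.7772, F1=2PR/(P+R)=2TP/(2TP+FP+FN)=300/352=0.8523
Model B: P=65/117=0.5556, R=65/89=0.7303, F1=2PR/(P+R)=2TP/(2TP+FP+FN)=130/206=0.6311
0.8523 > 0.6311 → Model A

Model A


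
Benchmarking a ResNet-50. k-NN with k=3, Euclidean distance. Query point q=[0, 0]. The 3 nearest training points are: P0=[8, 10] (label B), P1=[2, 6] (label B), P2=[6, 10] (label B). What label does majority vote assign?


d(q,P0) = 12.8062  (label B)
d(q,P1) = 6.3246  (label B)
d(q,P2) = 11.6619  (label B)
Votes: A=0, B=3
Majority → B

B


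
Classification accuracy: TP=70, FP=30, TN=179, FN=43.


Accuracy = (TP+TN)/(TP+TN+FP+FN)
= (70+179)/(322)
= 249/322 = 77.33%

77.33%


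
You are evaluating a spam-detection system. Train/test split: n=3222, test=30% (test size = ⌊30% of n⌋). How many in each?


Test = ⌊3222·30/100⌋ = 966
Train = 3222 - 966 = 2256

Train: 2256, Test: 966


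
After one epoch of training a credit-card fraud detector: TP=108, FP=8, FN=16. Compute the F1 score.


Precision = 108/116 = 0.931
Recall = 108/124 = 0.871
F1 = 2·P·R/(P+R) = 2·TP/(2·TP+FP+FN) = 216/(216+8+16) = 216/240 = 0.9

0.9


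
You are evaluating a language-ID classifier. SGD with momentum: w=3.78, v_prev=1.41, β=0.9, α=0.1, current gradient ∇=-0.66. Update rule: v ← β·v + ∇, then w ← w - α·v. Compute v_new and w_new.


v_new = 0.9·1.41 - 0.66 = 1.269 - 0.66 = 0.609
w_new = 3.78 - 0.1·0.609 = 3.78 - 0.0609 = 3.7191

v_new=0.609, w_new=3.7191


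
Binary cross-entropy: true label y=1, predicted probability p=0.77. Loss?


BCE = -[y·ln(p) + (1-y)·ln(1-p)]
= -1·ln(0.77) - 0
= -ln(0.77) = 0.2614

0.2614


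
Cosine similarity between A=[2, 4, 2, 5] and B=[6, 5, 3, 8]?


A·B = 2·6 + 4·5 + 2·3 + 5·8 = 78
‖A‖ = √49 = 7, ‖B‖ = √134 = 11.5758
cos = 78/(√49·√134) = 78/√6566 = 0.9626

0.9626


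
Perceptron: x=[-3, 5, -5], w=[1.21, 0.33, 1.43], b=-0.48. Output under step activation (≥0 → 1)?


z = (-3)·(1.21) + (5)·(0.33) + (-5)·(1.43) - 0.48
  = -9.61
step(z) = 0 (z<0)

0


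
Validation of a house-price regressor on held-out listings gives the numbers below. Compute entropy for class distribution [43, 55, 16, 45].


Probabilities: [43/159, 55/159, 16/159, 45/159] ≈ [0.2704, 0.3459, 0.1006, 0.283]
H = -((43/159)·log₂(43/159) + (55/159)·log₂(55/159) + (16/159)·log₂(16/159) + (45/159)·log₂(45/159))
  = 1.8887 bits

1.8887 bits


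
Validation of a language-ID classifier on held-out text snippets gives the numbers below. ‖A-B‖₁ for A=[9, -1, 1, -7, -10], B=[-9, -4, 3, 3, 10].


d = |9+ 9| + |-1+ 4| + |1-3| + |-7-3| + |-10-10|
  = 18 + 3 + 2 + 10 + 20
  = 53

53


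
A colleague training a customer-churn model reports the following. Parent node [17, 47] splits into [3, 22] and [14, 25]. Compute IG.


Parent = [17, 47], H_parent = 0.8351
H_left = 0.5294 (n=25), H_right = 0.9418 (n=39)
H_children = (25/64)·0.5294 + (39/64)·0.9418 = 0.7807
IG = 0.8351 - 0.7807 = 0.0544

0.0544


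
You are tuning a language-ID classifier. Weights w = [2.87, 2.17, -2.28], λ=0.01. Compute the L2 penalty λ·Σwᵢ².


‖w‖₂² = (2.87)² + (2.17)² + (-2.28)²
     = 8.2369 + 4.7089 + 5.1984
     = 18.1442
λ·‖w‖₂² = 0.01·18.1442 = 0.181442

0.181442


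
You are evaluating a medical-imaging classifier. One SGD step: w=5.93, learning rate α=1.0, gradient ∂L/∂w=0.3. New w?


w_new = w - α·∇
= 5.93 - 1.0·0.3
= 5.93 - 0.3
= 5.63

5.63


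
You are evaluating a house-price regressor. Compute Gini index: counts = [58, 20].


Probabilities: [58/78, 20/78] ≈ [0.7436, 0.2564]
Σpᵢ² = (3364 + 400)/78² = 3764/6084
Gini = 1 - Σpᵢ² = 1 - 3764/6084 = 0.3813

0.3813


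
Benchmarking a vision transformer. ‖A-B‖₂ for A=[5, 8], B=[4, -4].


d = √((5-4)² + (8+ 4)²)
  = √(1 + 144)
  = √145 = 12.0416

12.0416


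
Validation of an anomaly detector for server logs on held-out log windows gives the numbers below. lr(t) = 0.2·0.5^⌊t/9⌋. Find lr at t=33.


n_drops = ⌊33/9⌋ = 3
lr = 0.2·0.5^3 = 0.2·0.125 = 0.025

0.025


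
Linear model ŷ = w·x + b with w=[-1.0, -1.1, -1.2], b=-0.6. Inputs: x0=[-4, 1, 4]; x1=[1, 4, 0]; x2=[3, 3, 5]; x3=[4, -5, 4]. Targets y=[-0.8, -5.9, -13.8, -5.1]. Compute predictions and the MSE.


ŷ0 = (-1.0)·(-4) + (-1.1)·(1) + (-1.2)·(4) - 0.6 = -2.5
ŷ1 = (-1.0)·(1) + (-1.1)·(4) + (-1.2)·(0) - 0.6 = -6.0
ŷ2 = (-1.0)·(3) + (-1.1)·(3) + (-1.2)·(5) - 0.6 = -12.9
ŷ3 = (-1.0)·(4) + (-1.1)·(-5) + (-1.2)·(4) - 0.6 = -3.9
errors² = [2.89, 0.01, 0.81, 1.44]
MSE = 5.1500/4 = 1.2875

1.2875


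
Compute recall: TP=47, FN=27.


Recall = TP/(TP+FN)
= 47/(47+27)
= 47/74 = 63.51%

63.51%


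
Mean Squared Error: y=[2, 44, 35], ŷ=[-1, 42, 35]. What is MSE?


Squared errors: (2+ 1)²=9, (44-42)²=4, (35-35)²=0
Sum = 13
MSE = 13/3 = 13/3

13/3


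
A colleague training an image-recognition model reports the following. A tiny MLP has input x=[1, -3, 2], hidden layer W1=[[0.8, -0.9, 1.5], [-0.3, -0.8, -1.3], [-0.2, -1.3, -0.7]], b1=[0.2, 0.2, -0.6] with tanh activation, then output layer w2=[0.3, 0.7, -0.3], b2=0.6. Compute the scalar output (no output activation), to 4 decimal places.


z1[0] = (0.8)·(1) + (-0.9)·(-3) + (1.5)·(2) + 0.2 = 6.7
z1[1] = (-0.3)·(1) + (-0.8)·(-3) + (-1.3)·(2) + 0.2 = -0.3
z1[2] = (-0.2)·(1) + (-1.3)·(-3) + (-0.7)·(2) - 0.6 = 1.7
h = tanh(z1) = [1.0, -0.2913, 0.9354]
output = (0.3)·(1.0) + (0.7)·(-0.2913) + (-0.3)·(0.9354) + 0.6 = 0.4155

0.4155


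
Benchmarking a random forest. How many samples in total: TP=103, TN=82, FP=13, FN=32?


Total = TP + TN + FP + FN
= 103 + 82 + 13 + 32
= 230
(Predicted positive: 116, predicted negative: 114)

230


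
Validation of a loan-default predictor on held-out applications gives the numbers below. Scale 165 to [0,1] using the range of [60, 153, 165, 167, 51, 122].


min=51, max=167
(165-51)/(167-51) = 114/116 = 0.9828

0.9828


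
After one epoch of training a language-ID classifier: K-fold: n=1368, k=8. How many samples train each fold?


Fold size = 1368/8 = 171
Training per fold = 1368 - 171 = 1197

1197


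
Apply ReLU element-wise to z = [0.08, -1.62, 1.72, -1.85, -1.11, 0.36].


ReLU(0.08) = max(0, 0.08) = 0.08
ReLU(-1.62) = max(0, -1.62) = 0.0
ReLU(1.72) = max(0, 1.72) = 1.72
ReLU(-1.85) = max(0, -1.85) = 0.0
ReLU(-1.11) = max(0, -1.11) = 0.0
ReLU(0.36) = max(0, 0.36) = 0.36
result = [0.08, 0.0, 1.72, 0.0, 0.0, 0.36]

[0.08, 0.0, 1.72, 0.0, 0.0, 0.36]


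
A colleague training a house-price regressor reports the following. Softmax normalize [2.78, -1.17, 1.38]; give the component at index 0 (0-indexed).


Exponentials: e^2.78=16.119, e^-1.17=0.3104, e^1.38=3.9749
Sum = 20.4043
Softmax = [0.79, 0.0152, 0.1948]
p[0] = 16.119/20.4043 = 0.79

0.79


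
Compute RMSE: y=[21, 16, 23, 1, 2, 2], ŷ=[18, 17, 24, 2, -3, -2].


MSE = 53/6 = 8.8333
RMSE = √(53/6) = 2.9721

2.9721


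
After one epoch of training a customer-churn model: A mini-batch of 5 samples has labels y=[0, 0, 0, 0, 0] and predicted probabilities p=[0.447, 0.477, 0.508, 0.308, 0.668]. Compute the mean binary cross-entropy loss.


L[0] = -ln(1-0.447) = -ln(0.553) = 0.5924
L[1] = -ln(1-0.477) = -ln(0.523) = 0.6482
L[2] = -ln(1-0.508) = -ln(0.492) = 0.7093
L[3] = -ln(1-0.308) = -ln(0.692) = 0.3682
L[4] = -ln(1-0.668) = -ln(0.332) = 1.1026
mean = (0.5924 + 0.6482 + 0.7093 + 0.3682 + 1.1026)/5 = 0.6841

0.6841


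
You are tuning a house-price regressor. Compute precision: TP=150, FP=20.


Precision = TP/(TP+FP)
= 150/(150+20)
= 150/170 = 88.24%

88.24%


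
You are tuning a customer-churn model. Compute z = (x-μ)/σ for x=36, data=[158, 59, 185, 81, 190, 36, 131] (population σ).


μ = 120, σ = 57.3062
z = (36 - 120)/57.3062 = -1.4658

-1.4658


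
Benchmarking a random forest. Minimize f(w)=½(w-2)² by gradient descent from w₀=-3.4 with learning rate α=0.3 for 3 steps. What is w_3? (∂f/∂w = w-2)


step 1: grad = -3.4-2 = -5.4; w = -3.4 - 0.3·(-5.4) = -1.78
step 2: grad = -1.78-2 = -3.78; w = -1.78 - 0.3·(-3.78) = -0.646
step 3: grad = -0.646-2 = -2.646; w = -0.646 - 0.3·(-2.646) = 0.1478

0.1478


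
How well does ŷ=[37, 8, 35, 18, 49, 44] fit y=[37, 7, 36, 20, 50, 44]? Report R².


ȳ = 32.3333
SS_res = Σ(y-ŷ)² = 7
SS_tot = Σ(y-ȳ)² = 1277.33
R² = 1 - SS_res/SS_tot = 1 - 0.0055 = 0.9945

0.9945


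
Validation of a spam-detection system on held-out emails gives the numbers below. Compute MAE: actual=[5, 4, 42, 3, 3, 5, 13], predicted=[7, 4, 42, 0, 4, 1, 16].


Absolute errors: |5-7|=2, |4-4|=0, |42-42|=0, |3-0|=3, |3-4|=1, |5-1|=4, |13-16|=3
Sum = 13
MAE = 13/7 = 13/7

13/7


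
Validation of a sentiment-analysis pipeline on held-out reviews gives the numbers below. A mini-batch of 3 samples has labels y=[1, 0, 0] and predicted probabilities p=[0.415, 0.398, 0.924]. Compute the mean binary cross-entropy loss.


L[0] = -ln(0.415) = 0.8795
L[1] = -ln(1-0.398) = -ln(0.602) = 0.5075
L[2] = -ln(1-0.924) = -ln(0.076) = 2.577
mean = (0.8795 + 0.5075 + 2.577)/3 = 1.3213

1.3213


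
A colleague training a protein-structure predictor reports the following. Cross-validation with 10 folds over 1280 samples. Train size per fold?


Fold size = 1280/10 = 128
Training per fold = 1280 - 128 = 1152

1152


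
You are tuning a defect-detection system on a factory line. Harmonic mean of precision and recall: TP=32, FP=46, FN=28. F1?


Precision = 32/78 = 0.4103
Recall = 32/60 = 0.5333
F1 = 2·P·R/(P+R) = 2·TP/(2·TP+FP+FN) = 64/(64+46+28) = 64/138 = 0.4638

0.4638


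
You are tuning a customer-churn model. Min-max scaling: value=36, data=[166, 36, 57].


min=36, max=166
(36-36)/(166-36) = 0/130 = 0.0

0.0


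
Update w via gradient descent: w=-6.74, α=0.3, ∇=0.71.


w_new = w - α·∇
= -6.74 - 0.3·0.71
= -6.74 - 0.213
= -6.953

-6.953


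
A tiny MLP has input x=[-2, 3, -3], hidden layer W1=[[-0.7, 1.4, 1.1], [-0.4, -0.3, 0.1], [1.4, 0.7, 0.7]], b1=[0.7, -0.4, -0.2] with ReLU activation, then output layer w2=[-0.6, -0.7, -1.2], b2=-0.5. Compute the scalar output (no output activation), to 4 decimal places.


z1[0] = (-0.7)·(-2) + (1.4)·(3) + (1.1)·(-3) + 0.7 = 3.0
z1[1] = (-0.4)·(-2) + (-0.3)·(3) + (0.1)·(-3) - 0.4 = -0.8
z1[2] = (1.4)·(-2) + (0.7)·(3) + (0.7)·(-3) - 0.2 = -3.0
h = ReLU(z1) = [3.0, 0.0, 0.0]
output = (-0.6)·(3.0) + (-0.7)·(0.0) + (-1.2)·(0.0) - 0.5 = -2.3

-2.3


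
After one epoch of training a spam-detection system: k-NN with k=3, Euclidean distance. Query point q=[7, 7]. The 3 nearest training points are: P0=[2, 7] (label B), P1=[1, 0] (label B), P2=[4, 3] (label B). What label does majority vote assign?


d(q,P0) = 5.0  (label B)
d(q,P1) = 9.2195  (label B)
d(q,P2) = 5.0  (label B)
Votes: A=0, B=3
Majority → B

B


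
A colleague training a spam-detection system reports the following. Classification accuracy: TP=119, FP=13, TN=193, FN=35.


Accuracy = (TP+TN)/(TP+TN+FP+FN)
= (119+193)/(360)
= 312/360 = 86.67%

86.67%


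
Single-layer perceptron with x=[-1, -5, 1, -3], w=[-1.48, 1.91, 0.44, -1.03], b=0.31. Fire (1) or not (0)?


z = (-1)·(-1.48) + (-5)·(1.91) + (1)·(0.44) + (-3)·(-1.03) + 0.31
  = -4.23
step(z) = 0 (z<0)

0


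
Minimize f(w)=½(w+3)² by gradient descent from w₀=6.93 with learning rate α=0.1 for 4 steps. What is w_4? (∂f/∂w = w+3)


step 1: grad = 6.93+3 = 9.93; w = 6.93 - 0.1·(9.93) = 5.937
step 2: grad = 5.937+3 = 8.937; w = 5.937 - 0.1·(8.937) = 5.0433
step 3: grad = 5.0433+3 = 8.0433; w = 5.0433 - 0.1·(8.0433) = 4.23897
step 4: grad = 4.23897+3 = 7.23897; w = 4.23897 - 0.1·(7.23897) = 3.515073

3.515073


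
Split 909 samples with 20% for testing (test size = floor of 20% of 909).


Test = ⌊909·20/100⌋ = 181
Train = 909 - 181 = 728

Train: 728, Test: 181


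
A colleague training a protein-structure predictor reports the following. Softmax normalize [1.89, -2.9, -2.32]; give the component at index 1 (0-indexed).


Exponentials: e^1.89=6.6194, e^-2.9=0.055, e^-2.32=0.0983
Sum = 6.7727
Softmax = [0.9774, 0.0081, 0.0145]
p[1] = 0.055/6.7727 = 0.0081

0.0081


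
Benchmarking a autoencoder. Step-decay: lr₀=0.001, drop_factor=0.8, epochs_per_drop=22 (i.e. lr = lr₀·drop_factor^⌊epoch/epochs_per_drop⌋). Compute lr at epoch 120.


n_drops = ⌊120/22⌋ = 5
lr = 0.001·0.8^5 = 0.001·0.32768 = 0.00032768

0.00032768


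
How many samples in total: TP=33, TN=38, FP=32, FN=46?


Total = TP + TN + FP + FN
= 33 + 38 + 32 + 46
= 149
(Predicted positive: 65, predicted negative: 84)

149


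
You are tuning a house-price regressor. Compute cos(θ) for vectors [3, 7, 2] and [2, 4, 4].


A·B = 3·2 + 7·4 + 2·4 = 42
‖A‖ = √62 = 7.874, ‖B‖ = √36 = 6
cos = 42/(√62·√36) = 42/√2232 = 0.889

0.889


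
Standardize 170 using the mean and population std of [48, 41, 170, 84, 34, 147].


μ = 87.3333, σ = 53.1403
z = (170 - 87.3333)/53.1403 = 1.5556

1.5556


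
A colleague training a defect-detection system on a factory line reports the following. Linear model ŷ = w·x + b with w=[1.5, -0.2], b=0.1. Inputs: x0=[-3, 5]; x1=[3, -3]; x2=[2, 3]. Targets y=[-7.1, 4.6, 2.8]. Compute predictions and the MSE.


ŷ0 = (1.5)·(-3) + (-0.2)·(5) + 0.1 = -5.4
ŷ1 = (1.5)·(3) + (-0.2)·(-3) + 0.1 = 5.2
ŷ2 = (1.5)·(2) + (-0.2)·(3) + 0.1 = 2.5
errors² = [2.89, 0.36, 0.09]
MSE = 3.3400/3 = 1.1133

1.1133


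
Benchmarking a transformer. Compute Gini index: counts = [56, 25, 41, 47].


Probabilities: [56/169, 25/169, 41/169, 47/169] ≈ [0.3314, 0.1479, 0.2426, 0.2781]
Σpᵢ² = (3136 + 625 + 1681 + 2209)/169² = 7651/28561
Gini = 1 - Σpᵢ² = 1 - 7651/28561 = 0.7321

0.7321


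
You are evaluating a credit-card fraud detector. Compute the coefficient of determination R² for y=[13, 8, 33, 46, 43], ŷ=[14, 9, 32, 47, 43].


ȳ = 28.6
SS_res = Σ(y-ŷ)² = 4
SS_tot = Σ(y-ȳ)² = 1197.2
R² = 1 - SS_res/SS_tot = 1 - 0.0033 = 0.9967

0.9967


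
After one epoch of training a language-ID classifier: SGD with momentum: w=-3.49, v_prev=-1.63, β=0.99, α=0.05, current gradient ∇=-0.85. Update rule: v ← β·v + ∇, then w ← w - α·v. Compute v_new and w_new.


v_new = 0.99·-1.63 - 0.85 = -1.6137 - 0.85 = -2.4637
w_new = -3.49 - 0.05·-2.4637 = -3.49 + 0.123185 = -3.366815

v_new=-2.4637, w_new=-3.366815


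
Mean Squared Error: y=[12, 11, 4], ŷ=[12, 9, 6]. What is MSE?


Squared errors: (12-12)²=0, (11-9)²=4, (4-6)²=4
Sum = 8
MSE = 8/3 = 8/3

8/3


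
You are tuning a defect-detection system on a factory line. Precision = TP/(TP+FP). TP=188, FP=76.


Precision = TP/(TP+FP)
= 188/(188+76)
= 188/264 = 71.21%

71.21%


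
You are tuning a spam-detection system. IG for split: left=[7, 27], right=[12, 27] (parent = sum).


Parent = [19, 54], H_parent = 0.8272
H_left = 0.7335 (n=34), H_right = 0.8905 (n=39)
H_children = (34/73)·0.7335 + (39/73)·0.8905 = 0.8174
IG = 0.8272 - 0.8174 = 0.0098

0.0098


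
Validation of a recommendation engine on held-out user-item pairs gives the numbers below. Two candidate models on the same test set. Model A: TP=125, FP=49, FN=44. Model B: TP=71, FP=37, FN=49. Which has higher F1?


Model A: P=125/174=0.7184, R=125/169=0.7396, F1=2PR/(P+R)=2TP/(2TP+FP+FN)=250/343=0.7289
Model B: P=71/108=0.6574, R=71/120=0.5917, F1=2PR/(P+R)=2TP/(2TP+FP+FN)=142/228=0.6228
0.7289 > 0.6228 → Model A

Model A


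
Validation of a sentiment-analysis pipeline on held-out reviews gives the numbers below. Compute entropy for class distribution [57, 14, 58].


Probabilities: [57/129, 14/129, 58/129] ≈ [0.4419, 0.1085, 0.4496]
H = -((57/129)·log₂(57/129) + (14/129)·log₂(14/129) + (58/129)·log₂(58/129))
  = 1.3869 bits

1.3869 bits


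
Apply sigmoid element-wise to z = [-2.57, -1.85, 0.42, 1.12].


σ(-2.57) = 1/(1+e^2.57) = 0.0711
σ(-1.85) = 1/(1+e^1.85) = 0.1359
σ(0.42) = 1/(1+e^-0.42) = 0.6035
σ(1.12) = 1/(1+e^-1.12) = 0.754
result = [0.0711, 0.1359, 0.6035, 0.754]

[0.0711, 0.1359, 0.6035, 0.754]


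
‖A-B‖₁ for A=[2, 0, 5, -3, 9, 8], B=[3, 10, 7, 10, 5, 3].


d = |2-3| + |0-10| + |5-7| + |-3-10| + |9-5| + |8-3|
  = 1 + 10 + 2 + 13 + 4 + 5
  = 35

35


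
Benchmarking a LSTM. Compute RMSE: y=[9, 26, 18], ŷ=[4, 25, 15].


MSE = 35/3 = 11.6667
RMSE = √(35/3) = 3.4157

3.4157


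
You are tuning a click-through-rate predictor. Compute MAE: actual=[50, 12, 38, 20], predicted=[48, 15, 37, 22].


Absolute errors: |50-48|=2, |12-15|=3, |38-37|=1, |20-22|=2
Sum = 8
MAE = 8/4 = 2

2


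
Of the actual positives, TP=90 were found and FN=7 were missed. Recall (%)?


Recall = TP/(TP+FN)
= 90/(90+7)
= 90/97 = 92.78%

92.78%


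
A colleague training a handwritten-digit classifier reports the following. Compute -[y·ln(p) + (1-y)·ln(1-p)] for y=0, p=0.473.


BCE = -[y·ln(p) + (1-y)·ln(1-p)]
= -0 - 1·ln(1-0.473)
= -ln(0.527) = 0.6406

0.6406


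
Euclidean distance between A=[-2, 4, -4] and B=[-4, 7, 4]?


d = √((-2+ 4)² + (4-7)² + (-4-4)²)
  = √(4 + 9 + 64)
  = √77 = 8.775

8.775


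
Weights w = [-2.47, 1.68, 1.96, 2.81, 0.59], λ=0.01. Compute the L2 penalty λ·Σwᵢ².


‖w‖₂² = (-2.47)² + (1.68)² + (1.96)² + (2.81)² + (0.59)²
     = 6.1009 + 2.8224 + 3.8416 + 7.8961 + 0.3481
     = 21.0091
λ·‖w‖₂² = 0.01·21.0091 = 0.210091

0.210091


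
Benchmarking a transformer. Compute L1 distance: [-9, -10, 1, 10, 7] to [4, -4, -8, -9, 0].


d = |-9-4| + |-10+ 4| + |1+ 8| + |10+ 9| + |7-0|
  = 13 + 6 + 9 + 19 + 7
  = 54

54


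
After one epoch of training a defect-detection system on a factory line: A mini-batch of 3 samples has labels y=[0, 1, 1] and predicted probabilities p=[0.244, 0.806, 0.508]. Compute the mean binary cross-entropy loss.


L[0] = -ln(1-0.244) = -ln(0.756) = 0.2797
L[1] = -ln(0.806) = 0.2157
L[2] = -ln(0.508) = 0.6773
mean = (0.2797 + 0.2157 + 0.6773)/3 = 0.3909

0.3909


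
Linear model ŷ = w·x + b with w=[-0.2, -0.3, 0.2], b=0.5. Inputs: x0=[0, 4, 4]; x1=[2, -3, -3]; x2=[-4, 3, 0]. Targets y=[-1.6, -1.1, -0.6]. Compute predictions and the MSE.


ŷ0 = (-0.2)·(0) + (-0.3)·(4) + (0.2)·(4) + 0.5 = 0.1
ŷ1 = (-0.2)·(2) + (-0.3)·(-3) + (0.2)·(-3) + 0.5 = 0.4
ŷ2 = (-0.2)·(-4) + (-0.3)·(3) + (0.2)·(0) + 0.5 = 0.4
errors² = [2.89, 2.25, 1.0]
MSE = 6.1400/3 = 2.0467

2.0467


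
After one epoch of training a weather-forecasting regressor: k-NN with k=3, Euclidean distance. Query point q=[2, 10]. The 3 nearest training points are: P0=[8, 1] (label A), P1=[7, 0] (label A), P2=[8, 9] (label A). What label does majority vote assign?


d(q,P0) = 10.8167  (label A)
d(q,P1) = 11.1803  (label A)
d(q,P2) = 6.0828  (label A)
Votes: A=3, B=0
Majority → A

A


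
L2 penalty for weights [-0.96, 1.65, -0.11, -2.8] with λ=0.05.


‖w‖₂² = (-0.96)² + (1.65)² + (-0.11)² + (-2.8)²
     = 0.9216 + 2.7225 + 0.0121 + 7.84
     = 11.4962
λ·‖w‖₂² = 0.05·11.4962 = 0.57481

0.57481


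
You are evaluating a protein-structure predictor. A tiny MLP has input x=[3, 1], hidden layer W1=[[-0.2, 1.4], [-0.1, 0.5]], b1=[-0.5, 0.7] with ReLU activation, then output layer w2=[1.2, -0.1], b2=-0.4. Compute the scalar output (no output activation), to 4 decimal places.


z1[0] = (-0.2)·(3) + (1.4)·(1) - 0.5 = 0.3
z1[1] = (-0.1)·(3) + (0.5)·(1) + 0.7 = 0.9
h = ReLU(z1) = [0.3, 0.9]
output = (1.2)·(0.3) + (-0.1)·(0.9) - 0.4 = -0.13

-0.13


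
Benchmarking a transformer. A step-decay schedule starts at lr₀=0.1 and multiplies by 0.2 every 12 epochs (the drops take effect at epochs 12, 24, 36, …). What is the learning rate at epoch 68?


n_drops = ⌊68/12⌋ = 5
lr = 0.1·0.2^5 = 0.1·0.00032 = 0.000032

0.000032


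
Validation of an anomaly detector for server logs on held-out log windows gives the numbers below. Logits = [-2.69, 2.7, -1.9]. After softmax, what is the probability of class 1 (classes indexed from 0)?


Exponentials: e^-2.69=0.0679, e^2.7=14.8797, e^-1.9=0.1496
Sum = 15.0972
Softmax = [0.0045, 0.9856, 0.0099]
p[1] = 14.8797/15.0972 = 0.9856

0.9856


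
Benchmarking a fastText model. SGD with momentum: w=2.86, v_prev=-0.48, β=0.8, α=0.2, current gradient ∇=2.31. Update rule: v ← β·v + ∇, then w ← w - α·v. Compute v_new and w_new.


v_new = 0.8·-0.48 + 2.31 = -0.384 + 2.31 = 1.926
w_new = 2.86 - 0.2·1.926 = 2.86 - 0.3852 = 2.4748

v_new=1.926, w_new=2.4748


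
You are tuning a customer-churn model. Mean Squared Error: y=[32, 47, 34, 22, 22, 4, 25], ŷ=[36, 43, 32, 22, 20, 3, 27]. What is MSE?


Squared errors: (32-36)²=16, (47-43)²=16, (34-32)²=4, (22-22)²=0, (22-20)²=4, (4-3)²=1, (25-27)²=4
Sum = 45
MSE = 45/7 = 45/7

45/7


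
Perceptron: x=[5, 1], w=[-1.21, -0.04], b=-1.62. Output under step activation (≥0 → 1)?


z = (5)·(-1.21) + (1)·(-0.04) - 1.62
  = -7.71
step(z) = 0 (z<0)

0


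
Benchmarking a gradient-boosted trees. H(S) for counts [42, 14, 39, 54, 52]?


Probabilities: [42/201, 14/201, 39/201, 54/201, 52/201] ≈ [0.209, 0.0697, 0.194, 0.2687, 0.2587]
H = -((42/201)·log₂(42/201) + (14/201)·log₂(14/201) + (39/201)·log₂(39/201) + (54/201)·log₂(54/201) + (52/201)·log₂(52/201))
  = 2.2128 bits

2.2128 bits


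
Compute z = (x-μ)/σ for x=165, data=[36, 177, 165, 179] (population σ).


μ = 139.25, σ = 59.8514
z = (165 - 139.25)/59.8514 = 0.4302

0.4302


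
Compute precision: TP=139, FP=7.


Precision = TP/(TP+FP)
= 139/(139+7)
= 139/146 = 95.21%

95.21%


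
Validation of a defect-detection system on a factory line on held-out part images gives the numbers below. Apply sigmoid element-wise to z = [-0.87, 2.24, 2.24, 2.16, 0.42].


σ(-0.87) = 1/(1+e^0.87) = 0.2953
σ(2.24) = 1/(1+e^-2.24) = 0.9038
σ(2.24) = 1/(1+e^-2.24) = 0.9038
σ(2.16) = 1/(1+e^-2.16) = 0.8966
σ(0.42) = 1/(1+e^-0.42) = 0.6035
result = [0.2953, 0.9038, 0.9038, 0.8966, 0.6035]

[0.2953, 0.9038, 0.9038, 0.8966, 0.6035]


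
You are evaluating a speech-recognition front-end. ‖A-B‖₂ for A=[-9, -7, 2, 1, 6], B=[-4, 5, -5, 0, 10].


d = √((-9+ 4)² + (-7-5)² + (2+ 5)² + (1-0)² + (6-10)²)
  = √(25 + 144 + 49 + 1 + 16)
  = √235 = 15.3297

15.3297


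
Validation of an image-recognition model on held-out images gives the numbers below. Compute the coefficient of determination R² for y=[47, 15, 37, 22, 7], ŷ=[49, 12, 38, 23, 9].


ȳ = 25.6
SS_res = Σ(y-ŷ)² = 19
SS_tot = Σ(y-ȳ)² = 1059.2
R² = 1 - SS_res/SS_tot = 1 - 0.0179 = 0.9821

0.9821


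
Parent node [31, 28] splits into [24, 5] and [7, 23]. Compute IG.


Parent = [31, 28], H_parent = 0.9981
H_left = 0.6632 (n=29), H_right = 0.7838 (n=30)
H_children = (29/59)·0.6632 + (30/59)·0.7838 = 0.7245
IG = 0.9981 - 0.7245 = 0.2736

0.2736


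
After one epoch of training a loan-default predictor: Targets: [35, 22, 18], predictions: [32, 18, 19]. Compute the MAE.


Absolute errors: |35-32|=3, |22-18|=4, |18-19|=1
Sum = 8
MAE = 8/3 = 8/3

8/3


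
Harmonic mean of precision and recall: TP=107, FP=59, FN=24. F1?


Precision = 107/166 = 0.6446
Recall = 107/131 = 0.8168
F1 = 2·P·R/(P+R) = 2·TP/(2·TP+FP+FN) = 214/(214+59+24) = 214/297 = 0.7205

0.7205


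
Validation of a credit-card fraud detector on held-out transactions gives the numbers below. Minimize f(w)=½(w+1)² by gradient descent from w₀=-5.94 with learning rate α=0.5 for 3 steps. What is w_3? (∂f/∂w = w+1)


step 1: grad = -5.94+1 = -4.94; w = -5.94 - 0.5·(-4.94) = -3.47
step 2: grad = -3.47+1 = -2.47; w = -3.47 - 0.5·(-2.47) = -2.235
step 3: grad = -2.235+1 = -1.235; w = -2.235 - 0.5·(-1.235) = -1.6175

-1.6175


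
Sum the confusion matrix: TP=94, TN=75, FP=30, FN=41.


Total = TP + TN + FP + FN
= 94 + 75 + 30 + 41
= 240
(Predicted positive: 124, predicted negative: 116)

240


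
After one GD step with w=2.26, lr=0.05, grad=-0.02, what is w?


w_new = w - α·∇
= 2.26 - 0.05·-0.02
= 2.26 + 0.001
= 2.261

2.261


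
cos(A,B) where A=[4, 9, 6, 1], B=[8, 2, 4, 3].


A·B = 4·8 + 9·2 + 6·4 + 1·3 = 77
‖A‖ = √134 = 11.5758, ‖B‖ = √93 = 9.6437
cos = 77/(√134·√93) = 77/√12462 = 0.6898

0.6898


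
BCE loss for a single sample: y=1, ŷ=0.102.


BCE = -[y·ln(p) + (1-y)·ln(1-p)]
= -1·ln(0.102) - 0
= -ln(0.102) = 2.2828

2.2828


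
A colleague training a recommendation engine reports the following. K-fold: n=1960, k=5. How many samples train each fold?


Fold size = 1960/5 = 392
Training per fold = 1960 - 392 = 1568

1568


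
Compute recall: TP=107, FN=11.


Recall = TP/(TP+FN)
= 107/(107+11)
= 107/118 = 90.68%

90.68%


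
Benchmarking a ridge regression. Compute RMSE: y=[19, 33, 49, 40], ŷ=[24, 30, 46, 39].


MSE = 44/4 = 11
RMSE = √(44/4) = 3.3166

3.3166


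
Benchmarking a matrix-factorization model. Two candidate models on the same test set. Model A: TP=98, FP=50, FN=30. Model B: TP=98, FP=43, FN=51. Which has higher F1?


Model A: P=98/148=0.6622, R=98/128=0.7656, F1=2PR/(P+R)=2TP/(2TP+FP+FN)=196/276=0.7101
Model B: P=98/141=0.695, R=98/149=0.6577, F1=2PR/(P+R)=2TP/(2TP+FP+FN)=196/290=0.6759
0.7101 > 0.6759 → Model A

Model A


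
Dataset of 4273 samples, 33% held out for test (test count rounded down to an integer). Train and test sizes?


Test = ⌊4273·33/100⌋ = 1410
Train = 4273 - 1410 = 2863

Train: 2863, Test: 1410


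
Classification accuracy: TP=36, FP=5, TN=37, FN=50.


Accuracy = (TP+TN)/(TP+TN+FP+FN)
= (36+37)/(128)
= 73/128 = 57.03%

57.03%


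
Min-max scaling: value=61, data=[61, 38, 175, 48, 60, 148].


min=38, max=175
(61-38)/(175-38) = 23/137 = 0.1679

0.1679


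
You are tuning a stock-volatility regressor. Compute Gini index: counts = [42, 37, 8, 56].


Probabilities: [42/143, 37/143, 8/143, 56/143] ≈ [0.2937, 0.2587, 0.0559, 0.3916]
Σpᵢ² = (1764 + 1369 + 64 + 3136)/143² = 6333/20449
Gini = 1 - Σpᵢ² = 1 - 6333/20449 = 0.6903

0.6903


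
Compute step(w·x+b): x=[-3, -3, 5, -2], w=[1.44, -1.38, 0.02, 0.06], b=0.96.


z = (-3)·(1.44) + (-3)·(-1.38) + (5)·(0.02) + (-2)·(0.06) + 0.96
  = 0.76
step(z) = 1 (z≥0)

1


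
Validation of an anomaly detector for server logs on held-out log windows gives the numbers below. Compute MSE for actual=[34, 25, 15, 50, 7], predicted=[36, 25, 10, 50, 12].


Squared errors: (34-36)²=4, (25-25)²=0, (15-10)²=25, (50-50)²=0, (7-12)²=25
Sum = 54
MSE = 54/5 = 54/5

54/5


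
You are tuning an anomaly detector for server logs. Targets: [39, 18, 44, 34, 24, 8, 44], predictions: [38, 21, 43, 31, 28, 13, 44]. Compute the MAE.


Absolute errors: |39-38|=1, |18-21|=3, |44-43|=1, |34-31|=3, |24-28|=4, |8-13|=5, |44-44|=0
Sum = 17
MAE = 17/7 = 17/7

17/7


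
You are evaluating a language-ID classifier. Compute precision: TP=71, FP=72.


Precision = TP/(TP+FP)
= 71/(71+72)
= 71/143 = 49.65%

49.65%


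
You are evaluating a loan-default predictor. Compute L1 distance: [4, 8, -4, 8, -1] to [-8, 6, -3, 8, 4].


d = |4+ 8| + |8-6| + |-4+ 3| + |8-8| + |-1-4|
  = 12 + 2 + 1 + 0 + 5
  = 20

20


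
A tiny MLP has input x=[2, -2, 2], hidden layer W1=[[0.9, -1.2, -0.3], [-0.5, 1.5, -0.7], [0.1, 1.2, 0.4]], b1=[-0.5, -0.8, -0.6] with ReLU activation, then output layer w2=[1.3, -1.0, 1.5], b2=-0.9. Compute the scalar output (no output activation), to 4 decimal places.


z1[0] = (0.9)·(2) + (-1.2)·(-2) + (-0.3)·(2) - 0.5 = 3.1
z1[1] = (-0.5)·(2) + (1.5)·(-2) + (-0.7)·(2) - 0.8 = -6.2
z1[2] = (0.1)·(2) + (1.2)·(-2) + (0.4)·(2) - 0.6 = -2.0
h = ReLU(z1) = [3.1, 0.0, 0.0]
output = (1.3)·(3.1) + (-1.0)·(0.0) + (1.5)·(0.0) - 0.9 = 3.13

3.13


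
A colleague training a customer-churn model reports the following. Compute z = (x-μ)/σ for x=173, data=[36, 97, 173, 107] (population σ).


μ = 103.25, σ = 48.5818
z = (173 - 103.25)/48.5818 = 1.4357

1.4357


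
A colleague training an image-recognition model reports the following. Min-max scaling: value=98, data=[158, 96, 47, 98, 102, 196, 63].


min=47, max=196
(98-47)/(196-47) = 51/149 = 0.3423

0.3423


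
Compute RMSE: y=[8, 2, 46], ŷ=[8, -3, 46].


MSE = 25/3 = 8.3333
RMSE = √(25/3) = 2.8868

2.8868


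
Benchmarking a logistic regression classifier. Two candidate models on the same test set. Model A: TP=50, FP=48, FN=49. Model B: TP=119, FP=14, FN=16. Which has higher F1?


Model A: P=50/98=0.5102, R=50/99=0.5051, F1=2PR/(P+R)=2TP/(2TP+FP+FN)=100/197=0.5076
Model B: P=119/133=0.8947, R=119/135=0.8815, F1=2PR/(P+R)=2TP/(2TP+FP+FN)=238/268=0.8881
0.5076 < 0.8881 → Model B

Model B


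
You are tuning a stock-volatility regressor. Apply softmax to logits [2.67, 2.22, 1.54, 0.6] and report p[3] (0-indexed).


Exponentials: e^2.67=14.44, e^2.22=9.2073, e^1.54=4.6646, e^0.6=1.8221
Sum = 30.134
Softmax = [0.4792, 0.3055, 0.1548, 0.0605]
p[3] = 1.8221/30.134 = 0.0605

0.0605


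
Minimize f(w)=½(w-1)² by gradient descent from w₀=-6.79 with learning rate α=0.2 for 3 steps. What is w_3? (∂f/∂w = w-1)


step 1: grad = -6.79-1 = -7.79; w = -6.79 - 0.2·(-7.79) = -5.232
step 2: grad = -5.232-1 = -6.232; w = -5.232 - 0.2·(-6.232) = -3.9856
step 3: grad = -3.9856-1 = -4.9856; w = -3.9856 - 0.2·(-4.9856) = -2.98848

-2.98848


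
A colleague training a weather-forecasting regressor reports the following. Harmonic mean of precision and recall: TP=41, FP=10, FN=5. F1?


Precision = 41/51 = 0.8039
Recall = 41/46 = 0.8913
F1 = 2·P·R/(P+R) = 2·TP/(2·TP+FP+FN) = 82/(82+10+5) = 82/97 = 0.8454

0.8454


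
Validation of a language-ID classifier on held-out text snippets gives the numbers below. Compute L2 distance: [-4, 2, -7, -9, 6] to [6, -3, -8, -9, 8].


d = √((-4-6)² + (2+ 3)² + (-7+ 8)² + (-9+ 9)² + (6-8)²)
  = √(100 + 25 + 1 + 0 + 4)
  = √130 = 11.4018

11.4018


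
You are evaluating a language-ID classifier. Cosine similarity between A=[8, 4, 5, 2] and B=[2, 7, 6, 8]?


A·B = 8·2 + 4·7 + 5·6 + 2·8 = 90
‖A‖ = √109 = 10.4403, ‖B‖ = √153 = 12.3693
cos = 90/(√109·√153) = 90/√16677 = 0.6969

0.6969


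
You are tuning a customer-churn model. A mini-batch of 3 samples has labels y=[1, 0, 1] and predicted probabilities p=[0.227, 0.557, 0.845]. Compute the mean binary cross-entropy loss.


L[0] = -ln(0.227) = 1.4828
L[1] = -ln(1-0.557) = -ln(0.443) = 0.8142
L[2] = -ln(0.845) = 0.1684
mean = (1.4828 + 0.8142 + 0.1684)/3 = 0.8218

0.8218


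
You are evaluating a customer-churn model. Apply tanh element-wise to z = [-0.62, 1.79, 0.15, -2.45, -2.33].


tanh(-0.62) = -0.5511
tanh(1.79) = 0.9458
tanh(0.15) = 0.1489
tanh(-2.45) = -0.9852
tanh(-2.33) = -0.9812
result = [-0.5511, 0.9458, 0.1489, -0.9852, -0.9812]

[-0.5511, 0.9458, 0.1489, -0.9852, -0.9812]


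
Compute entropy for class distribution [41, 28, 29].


Probabilities: [41/98, 28/98, 29/98] ≈ [0.4184, 0.2857, 0.2959]
H = -((41/98)·log₂(41/98) + (28/98)·log₂(28/98) + (29/98)·log₂(29/98))
  = 1.5622 bits

1.5622 bits


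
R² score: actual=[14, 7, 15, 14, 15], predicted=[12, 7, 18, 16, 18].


ȳ = 13
SS_res = Σ(y-ŷ)² = 26
SS_tot = Σ(y-ȳ)² = 46
R² = 1 - SS_res/SS_tot = 1 - 0.5652 = 0.4348

0.4348


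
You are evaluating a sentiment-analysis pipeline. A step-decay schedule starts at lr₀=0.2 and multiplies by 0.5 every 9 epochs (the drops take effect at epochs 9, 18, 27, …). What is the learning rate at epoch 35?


n_drops = ⌊35/9⌋ = 3
lr = 0.2·0.5^3 = 0.2·0.125 = 0.025

0.025


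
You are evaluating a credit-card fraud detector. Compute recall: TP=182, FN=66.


Recall = TP/(TP+FN)
= 182/(182+66)
= 182/248 = 73.39%

73.39%


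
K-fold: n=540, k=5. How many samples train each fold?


Fold size = 540/5 = 108
Training per fold = 540 - 108 = 432

432


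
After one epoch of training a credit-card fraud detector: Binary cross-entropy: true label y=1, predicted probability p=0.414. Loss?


BCE = -[y·ln(p) + (1-y)·ln(1-p)]
= -1·ln(0.414) - 0
= -ln(0.414) = 0.8819

0.8819


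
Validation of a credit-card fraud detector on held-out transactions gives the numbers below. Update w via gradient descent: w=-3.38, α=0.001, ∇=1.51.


w_new = w - α·∇
= -3.38 - 0.001·1.51
= -3.38 - 0.00151
= -3.38151

-3.38151


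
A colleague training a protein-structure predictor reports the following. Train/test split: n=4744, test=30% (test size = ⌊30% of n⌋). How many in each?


Test = ⌊4744·30/100⌋ = 1423
Train = 4744 - 1423 = 3321

Train: 3321, Test: 1423


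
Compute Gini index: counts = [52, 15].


Probabilities: [52/67, 15/67] ≈ [0.7761, 0.2239]
Σpᵢ² = (2704 + 225)/67² = 2929/4489
Gini = 1 - Σpᵢ² = 1 - 2929/4489 = 0.3475

0.3475


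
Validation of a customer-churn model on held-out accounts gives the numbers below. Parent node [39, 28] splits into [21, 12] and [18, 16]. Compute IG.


Parent = [39, 28], H_parent = 0.9805
H_left = 0.9457 (n=33), H_right = 0.9975 (n=34)
H_children = (33/67)·0.9457 + (34/67)·0.9975 = 0.972
IG = 0.9805 - 0.972 = 0.0085

0.0085


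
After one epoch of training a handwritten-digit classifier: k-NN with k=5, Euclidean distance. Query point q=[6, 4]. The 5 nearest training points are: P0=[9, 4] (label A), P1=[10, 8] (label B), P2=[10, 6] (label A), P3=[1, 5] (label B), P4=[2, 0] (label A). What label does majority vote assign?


d(q,P0) = 3.0  (label A)
d(q,P1) = 5.6569  (label B)
d(q,P2) = 4.4721  (label A)
d(q,P3) = 5.099  (label B)
d(q,P4) = 5.6569  (label A)
Votes: A=3, B=2
Majority → A

A


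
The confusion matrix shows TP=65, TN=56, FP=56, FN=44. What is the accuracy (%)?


Accuracy = (TP+TN)/(TP+TN+FP+FN)
= (65+56)/(221)
= 121/221 = 54.75%

54.75%


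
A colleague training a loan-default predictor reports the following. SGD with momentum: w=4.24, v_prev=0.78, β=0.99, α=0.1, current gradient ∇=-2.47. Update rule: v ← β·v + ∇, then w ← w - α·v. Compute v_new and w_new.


v_new = 0.99·0.78 - 2.47 = 0.7722 - 2.47 = -1.6978
w_new = 4.24 - 0.1·-1.6978 = 4.24 + 0.16978 = 4.40978

v_new=-1.6978, w_new=4.40978


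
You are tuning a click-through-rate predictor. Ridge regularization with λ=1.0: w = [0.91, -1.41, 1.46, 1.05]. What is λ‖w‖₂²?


‖w‖₂² = (0.91)² + (-1.41)² + (1.46)² + (1.05)²
     = 0.8281 + 1.9881 + 2.1316 + 1.1025
     = 6.0503
λ·‖w‖₂² = 1.0·6.0503 = 6.0503

6.0503


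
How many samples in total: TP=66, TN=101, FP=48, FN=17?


Total = TP + TN + FP + FN
= 66 + 101 + 48 + 17
= 232
(Predicted positive: 114, predicted negative: 118)

232


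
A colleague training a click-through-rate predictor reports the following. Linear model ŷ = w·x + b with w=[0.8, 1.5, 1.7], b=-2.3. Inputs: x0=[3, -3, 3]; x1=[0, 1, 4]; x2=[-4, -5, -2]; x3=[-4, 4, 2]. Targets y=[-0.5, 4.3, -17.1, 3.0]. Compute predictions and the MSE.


ŷ0 = (0.8)·(3) + (1.5)·(-3) + (1.7)·(3) - 2.3 = 0.7
ŷ1 = (0.8)·(0) + (1.5)·(1) + (1.7)·(4) - 2.3 = 6.0
ŷ2 = (0.8)·(-4) + (1.5)·(-5) + (1.7)·(-2) - 2.3 = -16.4
ŷ3 = (0.8)·(-4) + (1.5)·(4) + (1.7)·(2) - 2.3 = 3.9
errors² = [1.44, 2.89, 0.49, 0.81]
MSE = 5.6300/4 = 1.4075

1.4075


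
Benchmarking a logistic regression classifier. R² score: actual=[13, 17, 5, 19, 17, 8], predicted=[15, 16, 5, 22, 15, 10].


ȳ = 13.1667
SS_res = Σ(y-ŷ)² = 22
SS_tot = Σ(y-ȳ)² = 156.83
R² = 1 - SS_res/SS_tot = 1 - 0.1403 = 0.8597

0.8597


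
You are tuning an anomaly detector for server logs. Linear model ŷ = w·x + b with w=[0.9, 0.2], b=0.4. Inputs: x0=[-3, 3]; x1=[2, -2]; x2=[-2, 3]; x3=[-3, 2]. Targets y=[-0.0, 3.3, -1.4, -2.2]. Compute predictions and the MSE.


ŷ0 = (0.9)·(-3) + (0.2)·(3) + 0.4 = -1.7
ŷ1 = (0.9)·(2) + (0.2)·(-2) + 0.4 = 1.8
ŷ2 = (0.9)·(-2) + (0.2)·(3) + 0.4 = -0.8
ŷ3 = (0.9)·(-3) + (0.2)·(2) + 0.4 = -1.9
errors² = [2.89, 2.25, 0.36, 0.09]
MSE = 5.5900/4 = 1.3975

1.3975


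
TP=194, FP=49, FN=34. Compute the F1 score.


Precision = 194/243 = 0.7984
Recall = 194/228 = 0.8509
F1 = 2·P·R/(P+R) = 2·TP/(2·TP+FP+FN) = 388/(388+49+34) = 388/471 = 0.8238

0.8238


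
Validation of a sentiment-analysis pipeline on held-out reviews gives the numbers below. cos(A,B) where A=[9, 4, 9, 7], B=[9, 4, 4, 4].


A·B = 9·9 + 4·4 + 9·4 + 7·4 = 161
‖A‖ = √227 = 15.0665, ‖B‖ = √129 = 11.3578
cos = 161/(√227·√129) = 161/√29283 = 0.9408

0.9408


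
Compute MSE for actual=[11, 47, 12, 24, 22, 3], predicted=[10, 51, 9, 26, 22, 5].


Squared errors: (11-10)²=1, (47-51)²=16, (12-9)²=9, (24-26)²=4, (22-22)²=0, (3-5)²=4
Sum = 34
MSE = 34/6 = 17/3

17/3


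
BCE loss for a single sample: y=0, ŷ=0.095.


BCE = -[y·ln(p) + (1-y)·ln(1-p)]
= -0 - 1·ln(1-0.095)
= -ln(0.905) = 0.0998

0.0998


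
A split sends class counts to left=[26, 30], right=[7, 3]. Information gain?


Parent = [33, 33], H_parent = 1
H_left = 0.9963 (n=56), H_right = 0.8813 (n=10)
H_children = (56/66)·0.9963 + (10/66)·0.8813 = 0.9789
IG = 1 - 0.9789 = 0.0211

0.0211


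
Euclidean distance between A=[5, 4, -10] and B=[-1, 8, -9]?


d = √((5+ 1)² + (4-8)² + (-10+ 9)²)
  = √(36 + 16 + 1)
  = √53 = 7.2801

7.2801


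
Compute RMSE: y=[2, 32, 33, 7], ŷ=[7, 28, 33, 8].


MSE = 42/4 = 10.5
RMSE = √(42/4) = 3.2404

3.2404


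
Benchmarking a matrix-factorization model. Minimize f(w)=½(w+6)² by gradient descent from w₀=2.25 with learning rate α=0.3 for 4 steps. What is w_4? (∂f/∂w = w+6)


step 1: grad = 2.25+6 = 8.25; w = 2.25 - 0.3·(8.25) = -0.225
step 2: grad = -0.225+6 = 5.775; w = -0.225 - 0.3·(5.775) = -1.9575
step 3: grad = -1.9575+6 = 4.0425; w = -1.9575 - 0.3·(4.0425) = -3.17025
step 4: grad = -3.17025+6 = 2.82975; w = -3.17025 - 0.3·(2.82975) = -4.019175

-4.019175


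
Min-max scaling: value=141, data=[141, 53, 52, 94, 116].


min=52, max=141
(141-52)/(141-52) = 89/89 = 1.0

1.0


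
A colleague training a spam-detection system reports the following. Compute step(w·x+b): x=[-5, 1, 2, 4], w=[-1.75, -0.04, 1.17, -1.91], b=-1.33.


z = (-5)·(-1.75) + (1)·(-0.04) + (2)·(1.17) + (4)·(-1.91) - 1.33
  = 2.08
step(z) = 1 (z≥0)

1


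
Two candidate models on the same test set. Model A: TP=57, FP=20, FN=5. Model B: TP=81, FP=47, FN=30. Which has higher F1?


Model A: P=57/77=0.7403, R=57/62=0.9194, F1=2PR/(P+R)=2TP/(2TP+FP+FN)=114/139=0.8201
Model B: P=81/128=0.6328, R=81/111=0.7297, F1=2PR/(P+R)=2TP/(2TP+FP+FN)=162/239=0.6778
0.8201 > 0.6778 → Model A

Model A


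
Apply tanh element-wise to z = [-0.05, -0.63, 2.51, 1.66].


tanh(-0.05) = -0.05
tanh(-0.63) = -0.5581
tanh(2.51) = 0.9869
tanh(1.66) = 0.9302
result = [-0.05, -0.5581, 0.9869, 0.9302]

[-0.05, -0.5581, 0.9869, 0.9302]


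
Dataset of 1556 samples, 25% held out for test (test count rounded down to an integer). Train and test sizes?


Test = ⌊1556·25/100⌋ = 389
Train = 1556 - 389 = 1167

Train: 1167, Test: 389


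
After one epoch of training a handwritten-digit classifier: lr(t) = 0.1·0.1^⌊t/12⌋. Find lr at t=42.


n_drops = ⌊42/12⌋ = 3
lr = 0.1·0.1^3 = 0.1·0.001 = 0.0001

0.0001


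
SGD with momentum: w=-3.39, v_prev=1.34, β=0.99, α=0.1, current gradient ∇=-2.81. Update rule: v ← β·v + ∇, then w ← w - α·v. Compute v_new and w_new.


v_new = 0.99·1.34 - 2.81 = 1.3266 - 2.81 = -1.4834
w_new = -3.39 - 0.1·-1.4834 = -3.39 + 0.14834 = -3.24166

v_new=-1.4834, w_new=-3.24166


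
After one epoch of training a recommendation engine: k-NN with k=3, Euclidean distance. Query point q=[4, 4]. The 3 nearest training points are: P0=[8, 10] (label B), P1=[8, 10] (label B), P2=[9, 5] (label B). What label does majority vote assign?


d(q,P0) = 7.2111  (label B)
d(q,P1) = 7.2111  (label B)
d(q,P2) = 5.099  (label B)
Votes: A=0, B=3
Majority → B

B
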